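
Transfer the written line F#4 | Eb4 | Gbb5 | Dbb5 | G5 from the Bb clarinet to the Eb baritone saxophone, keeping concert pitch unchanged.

First find concert pitch: the Bb clarinet sounds a major second below written, so F#4 Eb4 Gbb5 Dbb5 G5 sounds E4 Db4 Fbb5 Cbb5 F5.
Then write for Eb baritone saxophone: it sounds a major thirteenth below written, so the part must be a major thirteenth above concert.
E4 → C#6
Db4 → Bb5
Fbb5 → Dbb7
Cbb5 → Abb6
F5 → D7

C#6 Bb5 Dbb7 Abb6 D7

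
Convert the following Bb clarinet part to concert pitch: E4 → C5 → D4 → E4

The Bb clarinet sounds a major second below written, so transpose each written note down a major second.
E4 becomes D4
C5 becomes Bb4
D4 becomes C4
E4 becomes D4

D4 Bb4 C4 D4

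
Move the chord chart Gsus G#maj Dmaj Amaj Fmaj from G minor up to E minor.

Esus E#maj Bmaj F#maj Dmaj

G minor up to E minor is a major sixth; each chord root moves by that interval while the quality stays the same.
Gsus: root G up a major sixth → E, giving Esus.
G#maj: root G# up a major sixth → E#, giving E#maj.
Dmaj: root D up a major sixth → B, giving Bmaj.
Amaj: root A up a major sixth → F#, giving F#maj.
Fmaj: root F up a major sixth → D, giving Dmaj.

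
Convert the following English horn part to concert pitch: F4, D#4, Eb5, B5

Bb3 G#3 Ab4 E5

Written C4 on the English horn sounds as F3, a perfect fifth lower; apply that shift to every note.
F4 becomes Bb3
D#4 becomes G#3
Eb5 becomes Ab4
B5 becomes E5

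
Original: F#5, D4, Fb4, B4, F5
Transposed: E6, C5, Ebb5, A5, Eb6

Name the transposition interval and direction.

up a minor seventh

From F#5 to E6 is 7 letter names — a seventh of some quality.
F#5 to E6 is 10 semitones, which makes it a minor seventh; the second version is higher, so the direction is up.
Checking another pair — F5 → Eb6 — gives the same interval.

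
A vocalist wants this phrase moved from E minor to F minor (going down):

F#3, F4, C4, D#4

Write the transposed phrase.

From E down to F is a major seventh; apply that to each pitch.
F#3 gives G2
F4 gives Gb3
C4 gives Db3
D#4 gives E3

G2 Gb3 Db3 E3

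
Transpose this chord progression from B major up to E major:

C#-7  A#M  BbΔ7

B major up to E major is a perfect fourth; each chord root moves by that interval while the quality stays the same.
C#-7: root C# up a perfect fourth → F#, giving F#-7.
A#M: root A# up a perfect fourth → D#, giving D#M.
BbΔ7: root Bb up a perfect fourth → Eb, giving EbΔ7.

F#-7 D#M EbΔ7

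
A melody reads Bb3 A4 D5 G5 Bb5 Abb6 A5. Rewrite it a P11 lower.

F2 E3 A3 D4 F4 Ebb5 E4

A perfect eleventh down from Bb3 gives F2.
A perfect eleventh down from A4 gives E3.
D5 down a perfect eleventh is A3.
A perfect eleventh down from G5 gives D4.
Bb5 down a perfect eleventh is F4.
Abb6 down a perfect eleventh is Ebb5.
A5 down a perfect eleventh is E4.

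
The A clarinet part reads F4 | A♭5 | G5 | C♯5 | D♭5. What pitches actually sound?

Written C4 on the A clarinet sounds as A3, a minor third lower; apply that shift to every note.
F4 to D4
Ab5 to F5
G5 to E5
C#5 to A#4
Db5 to Bb4

D4 F5 E5 A#4 Bb4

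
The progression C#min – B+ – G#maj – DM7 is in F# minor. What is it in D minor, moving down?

F# minor down to D minor is a major third; each chord root moves by that interval while the quality stays the same.
C#min: root C# down a major third → A, giving Amin.
B+: root B down a major third → G, giving G+.
G#maj: root G# down a major third → E, giving Emaj.
DM7: root D down a major third → Bb, giving BbM7.

Amin G+ Emaj BbM7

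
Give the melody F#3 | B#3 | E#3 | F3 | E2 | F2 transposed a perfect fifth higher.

C#4 F##4 B#3 C4 B2 C3

F#3: a fifth up reaches C, and 7 semitones makes it C#4.
A perfect fifth up from B#3 gives F##4.
E#3 up a perfect fifth is B#3.
F3 up a perfect fifth is C4.
E2: a fifth up reaches B, and 7 semitones makes it B2.
F2 up a perfect fifth is C3.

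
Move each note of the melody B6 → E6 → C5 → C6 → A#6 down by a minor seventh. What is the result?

C#6 F#5 D4 D5 B#5

B6 becomes C#6
E6 becomes F#5
C5 becomes D4
C6 becomes D5
A#6 becomes B#5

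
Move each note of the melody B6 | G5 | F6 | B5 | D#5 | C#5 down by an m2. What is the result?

A#6 F#5 E6 A#5 C##5 B#4

B6 to A#6
G5 to F#5
F6 to E6
B5 to A#5
D#5 to C##5
C#5 to B#4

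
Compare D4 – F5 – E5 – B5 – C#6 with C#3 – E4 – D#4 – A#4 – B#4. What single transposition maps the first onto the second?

down a minor ninth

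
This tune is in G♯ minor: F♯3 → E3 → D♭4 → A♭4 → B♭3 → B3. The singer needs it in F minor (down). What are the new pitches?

Eb3 Db3 Cbb4 Gbb4 Abb3 Ab3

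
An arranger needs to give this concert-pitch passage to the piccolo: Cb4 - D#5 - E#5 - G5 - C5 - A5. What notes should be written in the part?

Cb3 D#4 E#4 G4 C4 A4

The piccolo sounds a perfect octave above written, so the written part must be a perfect octave below concert — transpose each note down.
Cb4 → Cb3
D#5 → D#4
E#5 → E#4
G5 → G4
C5 → C4
A5 → A4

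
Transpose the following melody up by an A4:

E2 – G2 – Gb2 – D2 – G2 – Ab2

A#2 C#3 C3 G#2 C#3 D3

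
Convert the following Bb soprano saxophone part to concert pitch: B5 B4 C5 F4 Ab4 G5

A5 A4 Bb4 Eb4 Gb4 F5

The Bb soprano saxophone sounds a major second below written, so transpose each written note down a major second.
B5 becomes A5
B4 becomes A4
C5 becomes Bb4
F4 becomes Eb4
Ab4 becomes Gb4
G5 becomes F5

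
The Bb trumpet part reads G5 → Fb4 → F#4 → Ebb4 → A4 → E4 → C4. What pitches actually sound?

F5 Ebb4 E4 Dbb4 G4 D4 Bb3

The Bb trumpet sounds a major second below written, so transpose each written note down a major second.
G5 to F5
Fb4 to Ebb4
F#4 to E4
Ebb4 to Dbb4
A4 to G4
E4 to D4
C4 to Bb3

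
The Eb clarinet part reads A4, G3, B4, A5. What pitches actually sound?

C5 Bb3 D5 C6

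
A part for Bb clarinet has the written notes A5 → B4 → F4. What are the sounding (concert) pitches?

G5 A4 Eb4

The Bb clarinet sounds a major second below written, so transpose each written note down a major second.
A5 gives G5
B4 gives A4
F4 gives Eb4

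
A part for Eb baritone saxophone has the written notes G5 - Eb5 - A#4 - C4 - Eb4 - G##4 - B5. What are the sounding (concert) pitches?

The Eb baritone saxophone sounds a major thirteenth below written, so transpose each written note down a major thirteenth.
G5 to Bb3
Eb5 to Gb3
A#4 to C#3
C4 to Eb2
Eb4 to Gb2
G##4 to B#2
B5 to D4

Bb3 Gb3 C#3 Eb2 Gb2 B#2 D4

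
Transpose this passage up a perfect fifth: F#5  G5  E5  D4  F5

F#5 gives C#6
G5 gives D6
E5 gives B5
D4 gives A4
F5 gives C6

C#6 D6 B5 A4 C6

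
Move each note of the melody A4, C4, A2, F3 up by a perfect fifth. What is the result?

E5 G4 E3 C4

A4 up a perfect fifth is E5.
C4 up a perfect fifth is G4.
A2: a fifth up reaches E, and 7 semitones makes it E3.
F3 up a perfect fifth is C4.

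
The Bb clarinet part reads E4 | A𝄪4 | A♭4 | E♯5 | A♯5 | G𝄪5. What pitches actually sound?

D4 G##4 Gb4 D#5 G#5 F##5

The Bb clarinet sounds a major second below written, so transpose each written note down a major second.
E4 becomes D4
A##4 becomes G##4
Ab4 becomes Gb4
E#5 becomes D#5
A#5 becomes G#5
G##5 becomes F##5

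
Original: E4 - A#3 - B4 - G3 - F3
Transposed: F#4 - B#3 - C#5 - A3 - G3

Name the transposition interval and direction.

up a major second

From E4 to F#4 is 2 letter names — a second of some quality.
E4 to F#4 is 2 semitones, which makes it a major second; the second version is higher, so the direction is up.
Checking another pair — F3 → G3 — gives the same interval.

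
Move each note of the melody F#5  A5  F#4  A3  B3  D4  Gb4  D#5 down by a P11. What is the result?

C#4 E4 C#3 E2 F#2 A2 Db3 A#3

F#5 -> C#4
A5 -> E4
F#4 -> C#3
A3 -> E2
B3 -> F#2
D4 -> A2
Gb4 -> Db3
D#5 -> A#3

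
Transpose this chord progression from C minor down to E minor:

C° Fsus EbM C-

E° Asus GM E-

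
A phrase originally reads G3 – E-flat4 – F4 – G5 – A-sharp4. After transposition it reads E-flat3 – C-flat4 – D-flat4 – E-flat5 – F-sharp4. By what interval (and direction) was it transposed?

down a major third

Take the first pair: G3 → Eb3. G to E spans 3 letter names, so the interval is some kind of third.
Eb3 to G3 is 4 semitones, which makes it a major third; the second version is lower, so the direction is down.
Checking another pair — A#4 → F#4 — gives the same interval.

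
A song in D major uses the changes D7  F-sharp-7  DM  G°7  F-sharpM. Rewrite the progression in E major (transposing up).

D major up to E major is a major second; each chord root moves by that interval while the quality stays the same.
D7: root D up a major second → E, giving E7.
F-sharp-7: root F-sharp up a major second → G#, giving G#-7.
DM: root D up a major second → E, giving EM.
G°7: root G up a major second → A, giving A°7.
F-sharpM: root F-sharp up a major second → G#, giving G#M.

E7 G#-7 EM A°7 G#M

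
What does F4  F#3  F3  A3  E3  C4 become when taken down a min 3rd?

D4 D#3 D3 F#3 C#3 A3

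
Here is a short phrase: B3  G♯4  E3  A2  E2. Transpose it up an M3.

D#4 B#4 G#3 C#3 G#2

B3 to D#4
G#4 to B#4
E3 to G#3
A2 to C#3
E2 to G#2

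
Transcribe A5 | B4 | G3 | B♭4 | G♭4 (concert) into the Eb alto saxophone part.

Written C4 sounds as Eb3 on the Eb alto saxophone, so concert pitches are written a major sixth up.
A5 becomes F#6
B4 becomes G#5
G3 becomes E4
Bb4 becomes G5
Gb4 becomes Eb5

F#6 G#5 E4 G5 Eb5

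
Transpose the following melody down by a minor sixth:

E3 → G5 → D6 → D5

G#2 B4 F#5 F#4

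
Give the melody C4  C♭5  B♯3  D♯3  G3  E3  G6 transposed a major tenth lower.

Ab2 Abb3 G#2 B1 Eb2 C2 Eb5

C4: a tenth down reaches A, and 16 semitones makes it Ab2.
Cb5: a tenth down reaches A, and 16 semitones makes it Abb3.
B#3 down a major tenth is G#2.
D#3: a tenth down reaches B, and 16 semitones makes it B1.
A major tenth down from G3 gives Eb2.
E3 down a major tenth is C2.
G6: a tenth down reaches E, and 16 semitones makes it Eb5.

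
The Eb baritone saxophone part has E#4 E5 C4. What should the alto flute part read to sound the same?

C#3 C4 Ab2

First find concert pitch: the Eb baritone saxophone sounds a major thirteenth below written, so E#4 E5 C4 sounds G#2 G3 Eb2.
Then write for alto flute: it sounds a perfect fourth below written, so the part must be a perfect fourth above concert.
G#2 → C#3
G3 → C4
Eb2 → Ab2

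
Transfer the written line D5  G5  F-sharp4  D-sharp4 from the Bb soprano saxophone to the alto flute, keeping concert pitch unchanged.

F5 Bb5 A4 F#4

First find concert pitch: the Bb soprano saxophone sounds a major second below written, so D5 G5 F-sharp4 D-sharp4 sounds C5 F5 E4 C#4.
Then write for alto flute: it sounds a perfect fourth below written, so the part must be a perfect fourth above concert.
C5 → F5
F5 → Bb5
E4 → A4
C#4 → F#4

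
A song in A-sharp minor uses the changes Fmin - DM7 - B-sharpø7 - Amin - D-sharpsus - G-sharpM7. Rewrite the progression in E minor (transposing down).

A-sharp minor down to E minor is an augmented fourth; each chord root moves by that interval while the quality stays the same.
Fmin: root F down an augmented fourth → Cb, giving Cbmin.
DM7: root D down an augmented fourth → Ab, giving AbM7.
B-sharpø7: root B-sharp down an augmented fourth → F#, giving F#ø7.
Amin: root A down an augmented fourth → Eb, giving Ebmin.
D-sharpsus: root D-sharp down an augmented fourth → A, giving Asus.
G-sharpM7: root G-sharp down an augmented fourth → D, giving DM7.

Cbmin AbM7 F#ø7 Ebmin Asus DM7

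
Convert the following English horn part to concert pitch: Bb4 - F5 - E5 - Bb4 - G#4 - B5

Written C4 on the English horn sounds as F3, a perfect fifth lower; apply that shift to every note.
Bb4 gives Eb4
F5 gives Bb4
E5 gives A4
Bb4 gives Eb4
G#4 gives C#4
B5 gives E5

Eb4 Bb4 A4 Eb4 C#4 E5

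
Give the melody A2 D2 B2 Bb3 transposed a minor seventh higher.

G3 C3 A3 Ab4

A2 -> G3
D2 -> C3
B2 -> A3
Bb3 -> Ab4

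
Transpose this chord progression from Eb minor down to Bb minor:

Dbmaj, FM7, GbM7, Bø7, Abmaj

Abmaj CM7 DbM7 F#ø7 Ebmaj

Eb minor down to Bb minor is a perfect fourth; each chord root moves by that interval while the quality stays the same.
Dbmaj: root Db down a perfect fourth → Ab, giving Abmaj.
FM7: root F down a perfect fourth → C, giving CM7.
GbM7: root Gb down a perfect fourth → Db, giving DbM7.
Bø7: root B down a perfect fourth → F#, giving F#ø7.
Abmaj: root Ab down a perfect fourth → Eb, giving Ebmaj.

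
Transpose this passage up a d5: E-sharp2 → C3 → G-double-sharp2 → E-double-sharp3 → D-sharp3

B2 Gb3 D#3 B#3 A3

A diminished fifth up from E#2 gives B2.
A diminished fifth up from C3 gives Gb3.
G##2: a fifth up reaches D, and 6 semitones makes it D#3.
A diminished fifth up from E##3 gives B#3.
D#3 up a diminished fifth is A3.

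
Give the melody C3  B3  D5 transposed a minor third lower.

A2 G#3 B4

C3 -> A2
B3 -> G#3
D5 -> B4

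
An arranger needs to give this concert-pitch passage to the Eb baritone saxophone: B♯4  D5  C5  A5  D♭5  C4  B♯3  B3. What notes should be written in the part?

Written C4 sounds as Eb2 on the Eb baritone saxophone, so concert pitches are written a major thirteenth up.
B#4 becomes G##6
D5 becomes B6
C5 becomes A6
A5 becomes F#7
Db5 becomes Bb6
C4 becomes A5
B#3 becomes G##5
B3 becomes G#5

G##6 B6 A6 F#7 Bb6 A5 G##5 G#5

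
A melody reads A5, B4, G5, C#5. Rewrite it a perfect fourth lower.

A perfect fourth down from A5 gives E5.
B4 down a perfect fourth is F#4.
G5: a fourth down reaches D, and 5 semitones makes it D5.
A perfect fourth down from C#5 gives G#4.

E5 F#4 D5 G#4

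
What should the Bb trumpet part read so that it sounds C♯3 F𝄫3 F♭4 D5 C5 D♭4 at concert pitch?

D#3 Gbb3 Gb4 E5 D5 Eb4

Written C4 sounds as Bb3 on the Bb trumpet, so concert pitches are written a major second up.
C#3 → D#3
Fbb3 → Gbb3
Fb4 → Gb4
D5 → E5
C5 → D5
Db4 → Eb4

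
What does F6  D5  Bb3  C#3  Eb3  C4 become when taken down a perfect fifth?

F6 becomes Bb5
D5 becomes G4
Bb3 becomes Eb3
C#3 becomes F#2
Eb3 becomes Ab2
C4 becomes F3

Bb5 G4 Eb3 F#2 Ab2 F3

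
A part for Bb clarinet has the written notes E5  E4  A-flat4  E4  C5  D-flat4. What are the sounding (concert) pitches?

The Bb clarinet sounds a major second below written, so transpose each written note down a major second.
E5 becomes D5
E4 becomes D4
Ab4 becomes Gb4
E4 becomes D4
C5 becomes Bb4
Db4 becomes Cb4

D5 D4 Gb4 D4 Bb4 Cb4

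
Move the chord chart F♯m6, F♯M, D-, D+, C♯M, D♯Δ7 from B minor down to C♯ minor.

G#m6 G#M E- E+ D#M E#Δ7

B minor down to C♯ minor is a minor seventh; each chord root moves by that interval while the quality stays the same.
F♯m6: root F♯ down a minor seventh → G#, giving G#m6.
F♯M: root F♯ down a minor seventh → G#, giving G#M.
D-: root D down a minor seventh → E, giving E-.
D+: root D down a minor seventh → E, giving E+.
C♯M: root C♯ down a minor seventh → D#, giving D#M.
D♯Δ7: root D♯ down a minor seventh → E#, giving E#Δ7.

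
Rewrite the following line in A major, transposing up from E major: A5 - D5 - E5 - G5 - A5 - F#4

D6 G5 A5 C6 D6 B4

From E up to A is a perfect fourth; apply that to each pitch.
A5 to D6
D5 to G5
E5 to A5
G5 to C6
A5 to D6
F#4 to B4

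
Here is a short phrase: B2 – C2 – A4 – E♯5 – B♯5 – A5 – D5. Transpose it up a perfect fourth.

B2 → E3
C2 → F2
A4 → D5
E#5 → A#5
B#5 → E#6
A5 → D6
D5 → G5

E3 F2 D5 A#5 E#6 D6 G5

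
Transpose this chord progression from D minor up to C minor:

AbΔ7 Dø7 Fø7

GbΔ7 Cø7 Ebø7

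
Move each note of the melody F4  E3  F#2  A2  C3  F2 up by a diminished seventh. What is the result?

F4 -> Ebb5
E3 -> Db4
F#2 -> Eb3
A2 -> Gb3
C3 -> Bbb3
F2 -> Ebb3

Ebb5 Db4 Eb3 Gb3 Bbb3 Ebb3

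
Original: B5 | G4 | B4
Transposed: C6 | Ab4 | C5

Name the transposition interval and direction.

up a minor second

From B5 to C6 is 2 letter names — a second of some quality.
B5 to C6 is 1 semitone, which makes it a minor second; the second version is higher, so the direction is up.
Checking another pair — B4 → C5 — gives the same interval.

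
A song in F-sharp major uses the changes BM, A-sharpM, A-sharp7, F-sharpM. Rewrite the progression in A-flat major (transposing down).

DbM CM C7 AbM

F-sharp major down to A-flat major is an augmented sixth; each chord root moves by that interval while the quality stays the same.
BM: root B down an augmented sixth → Db, giving DbM.
A-sharpM: root A-sharp down an augmented sixth → C, giving CM.
A-sharp7: root A-sharp down an augmented sixth → C, giving C7.
F-sharpM: root F-sharp down an augmented sixth → Ab, giving AbM.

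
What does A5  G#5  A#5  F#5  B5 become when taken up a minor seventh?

G6 F#6 G#6 E6 A6

A5: a seventh up reaches G, and 10 semitones makes it G6.
A minor seventh up from G#5 gives F#6.
A#5: a seventh up reaches G, and 10 semitones makes it G#6.
A minor seventh up from F#5 gives E6.
A minor seventh up from B5 gives A6.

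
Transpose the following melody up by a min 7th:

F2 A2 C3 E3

Eb3 G3 Bb3 D4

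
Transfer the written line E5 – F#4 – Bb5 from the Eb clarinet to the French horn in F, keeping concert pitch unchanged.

First find concert pitch: the Eb clarinet sounds a minor third above written, so E5 F#4 Bb5 sounds G5 A4 Db6.
Then write for French horn in F: it sounds a perfect fifth below written, so the part must be a perfect fifth above concert.
G5 → D6
A4 → E5
Db6 → Ab6

D6 E5 Ab6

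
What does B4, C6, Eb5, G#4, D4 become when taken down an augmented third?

Gb4 Abb5 Cbb5 Eb4 Bbb3

B4 to Gb4
C6 to Abb5
Eb5 to Cbb5
G#4 to Eb4
D4 to Bbb3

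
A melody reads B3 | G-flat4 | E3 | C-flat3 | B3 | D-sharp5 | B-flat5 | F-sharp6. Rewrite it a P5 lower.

E3 Cb4 A2 Fb2 E3 G#4 Eb5 B5

B3: a fifth down reaches E, and 7 semitones makes it E3.
Gb4: a fifth down reaches C, and 7 semitones makes it Cb4.
A perfect fifth down from E3 gives A2.
Cb3 down a perfect fifth is Fb2.
B3: a fifth down reaches E, and 7 semitones makes it E3.
D#5: a fifth down reaches G, and 7 semitones makes it G#4.
Bb5 down a perfect fifth is Eb5.
F#6 down a perfect fifth is B5.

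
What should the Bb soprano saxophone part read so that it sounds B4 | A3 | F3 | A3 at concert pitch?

C#5 B3 G3 B3

The Bb soprano saxophone sounds a major second below written, so the written part must be a major second above concert — transpose each note up.
B4 to C#5
A3 to B3
F3 to G3
A3 to B3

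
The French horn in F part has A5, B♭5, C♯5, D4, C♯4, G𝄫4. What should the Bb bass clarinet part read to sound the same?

E6 F6 G#5 A4 G#4 Dbb5

First find concert pitch: the French horn in F sounds a perfect fifth below written, so A5 B♭5 C♯5 D4 C♯4 G𝄫4 sounds D5 Eb5 F#4 G3 F#3 Cbb4.
Then write for Bb bass clarinet: it sounds a major ninth below written, so the part must be a major ninth above concert.
D5 → E6
Eb5 → F6
F#4 → G#5
G3 → A4
F#3 → G#4
Cbb4 → Dbb5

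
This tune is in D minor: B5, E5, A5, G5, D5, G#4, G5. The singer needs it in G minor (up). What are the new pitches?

E6 A5 D6 C6 G5 C#5 C6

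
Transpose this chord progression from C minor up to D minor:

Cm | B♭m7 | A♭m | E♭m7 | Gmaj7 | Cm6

C minor up to D minor is a major second; each chord root moves by that interval while the quality stays the same.
Cm: root C up a major second → D, giving Dm.
B♭m7: root B♭ up a major second → C, giving Cm7.
A♭m: root A♭ up a major second → Bb, giving Bbm.
E♭m7: root E♭ up a major second → F, giving Fm7.
Gmaj7: root G up a major second → A, giving Amaj7.
Cm6: root C up a major second → D, giving Dm6.

Dm Cm7 Bbm Fm7 Amaj7 Dm6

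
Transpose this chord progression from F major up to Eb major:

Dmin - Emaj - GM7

Cmin Dmaj FM7

F major up to Eb major is a minor seventh; each chord root moves by that interval while the quality stays the same.
Dmin: root D up a minor seventh → C, giving Cmin.
Emaj: root E up a minor seventh → D, giving Dmaj.
GM7: root G up a minor seventh → F, giving FM7.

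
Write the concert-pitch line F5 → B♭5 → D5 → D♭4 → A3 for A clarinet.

Ab5 Db6 F5 Fb4 C4

The A clarinet sounds a minor third below written, so the written part must be a minor third above concert — transpose each note up.
F5 becomes Ab5
Bb5 becomes Db6
D5 becomes F5
Db4 becomes Fb4
A3 becomes C4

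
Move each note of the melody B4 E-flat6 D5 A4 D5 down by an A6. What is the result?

Db4 Gbb5 Fb4 Cb4 Fb4

B4 gives Db4
Eb6 gives Gbb5
D5 gives Fb4
A4 gives Cb4
D5 gives Fb4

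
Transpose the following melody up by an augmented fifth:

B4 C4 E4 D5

F##5 G#4 B#4 A#5

B4 → F##5
C4 → G#4
E4 → B#4
D5 → A#5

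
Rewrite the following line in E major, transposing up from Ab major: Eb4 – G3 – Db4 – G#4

B4 D#4 A4 D##5

Ab major to E major up is an augmented fifth, so every note moves up by that interval.
Eb4 to B4
G3 to D#4
Db4 to A4
G#4 to D##5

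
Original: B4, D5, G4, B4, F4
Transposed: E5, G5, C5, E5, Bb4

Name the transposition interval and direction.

From B4 to E5 is 4 letter names — a fourth of some quality.
B4 to E5 is 5 semitones, which makes it a perfect fourth; the second version is higher, so the direction is up.
Checking another pair — F4 → Bb4 — gives the same interval.

up a perfect fourth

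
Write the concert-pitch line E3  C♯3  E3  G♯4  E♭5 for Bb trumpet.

F#3 D#3 F#3 A#4 F5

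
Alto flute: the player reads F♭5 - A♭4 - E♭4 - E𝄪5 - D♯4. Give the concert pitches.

Written C4 on the alto flute sounds as G3, a perfect fourth lower; apply that shift to every note.
Fb5 -> Cb5
Ab4 -> Eb4
Eb4 -> Bb3
E##5 -> B##4
D#4 -> A#3

Cb5 Eb4 Bb3 B##4 A#3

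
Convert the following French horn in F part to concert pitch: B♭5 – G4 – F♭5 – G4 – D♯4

Written C4 on the French horn in F sounds as F3, a perfect fifth lower; apply that shift to every note.
Bb5 to Eb5
G4 to C4
Fb5 to Bbb4
G4 to C4
D#4 to G#3

Eb5 C4 Bbb4 C4 G#3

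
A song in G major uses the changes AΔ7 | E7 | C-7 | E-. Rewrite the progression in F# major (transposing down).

G major down to F# major is a minor second; each chord root moves by that interval while the quality stays the same.
AΔ7: root A down a minor second → G#, giving G#Δ7.
E7: root E down a minor second → D#, giving D#7.
C-7: root C down a minor second → B, giving B-7.
E-: root E down a minor second → D#, giving D#-.

G#Δ7 D#7 B-7 D#-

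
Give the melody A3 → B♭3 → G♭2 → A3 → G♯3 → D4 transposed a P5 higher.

E4 F4 Db3 E4 D#4 A4

A3: a fifth up reaches E, and 7 semitones makes it E4.
Bb3 up a perfect fifth is F4.
Gb2: a fifth up reaches D, and 7 semitones makes it Db3.
A perfect fifth up from A3 gives E4.
G#3 up a perfect fifth is D#4.
A perfect fifth up from D4 gives A4.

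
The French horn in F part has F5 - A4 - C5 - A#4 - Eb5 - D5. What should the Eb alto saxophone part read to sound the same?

G5 B4 D5 B#4 F5 E5

First find concert pitch: the French horn in F sounds a perfect fifth below written, so F5 A4 C5 A#4 Eb5 D5 sounds Bb4 D4 F4 D#4 Ab4 G4.
Then write for Eb alto saxophone: it sounds a major sixth below written, so the part must be a major sixth above concert.
Bb4 → G5
D4 → B4
F4 → D5
D#4 → B#4
Ab4 → F5
G4 → E5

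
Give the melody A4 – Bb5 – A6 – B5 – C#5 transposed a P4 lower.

A4 -> E4
Bb5 -> F5
A6 -> E6
B5 -> F#5
C#5 -> G#4

E4 F5 E6 F#5 G#4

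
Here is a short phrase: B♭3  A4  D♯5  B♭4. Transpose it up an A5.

Bb3 -> F#4
A4 -> E#5
D#5 -> A##5
Bb4 -> F#5

F#4 E#5 A##5 F#5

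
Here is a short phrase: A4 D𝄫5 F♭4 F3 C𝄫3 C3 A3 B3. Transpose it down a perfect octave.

A3 Dbb4 Fb3 F2 Cbb2 C2 A2 B2

A4 to A3
Dbb5 to Dbb4
Fb4 to Fb3
F3 to F2
Cbb3 to Cbb2
C3 to C2
A3 to A2
B3 to B2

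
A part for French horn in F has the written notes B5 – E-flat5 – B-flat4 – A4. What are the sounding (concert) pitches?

E5 Ab4 Eb4 D4

The French horn in F sounds a perfect fifth below written, so transpose each written note down a perfect fifth.
B5 → E5
Eb5 → Ab4
Bb4 → Eb4
A4 → D4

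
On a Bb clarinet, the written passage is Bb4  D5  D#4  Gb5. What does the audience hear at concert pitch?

The Bb clarinet sounds a major second below written, so transpose each written note down a major second.
Bb4 gives Ab4
D5 gives C5
D#4 gives C#4
Gb5 gives Fb5

Ab4 C5 C#4 Fb5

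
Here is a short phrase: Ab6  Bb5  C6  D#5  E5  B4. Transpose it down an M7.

Bbb5 Cb5 Db5 E4 F4 C4

Ab6 gives Bbb5
Bb5 gives Cb5
C6 gives Db5
D#5 gives E4
E5 gives F4
B4 gives C4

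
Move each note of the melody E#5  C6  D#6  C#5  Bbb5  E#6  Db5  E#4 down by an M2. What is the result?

D#5 Bb5 C#6 B4 Abb5 D#6 Cb5 D#4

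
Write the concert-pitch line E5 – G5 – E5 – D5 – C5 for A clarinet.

G5 Bb5 G5 F5 Eb5

The A clarinet sounds a minor third below written, so the written part must be a minor third above concert — transpose each note up.
E5 becomes G5
G5 becomes Bb5
E5 becomes G5
D5 becomes F5
C5 becomes Eb5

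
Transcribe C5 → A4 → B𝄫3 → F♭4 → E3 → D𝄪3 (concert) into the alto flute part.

Written C4 sounds as G3 on the alto flute, so concert pitches are written a perfect fourth up.
C5 -> F5
A4 -> D5
Bbb3 -> Ebb4
Fb4 -> Bbb4
E3 -> A3
D##3 -> G##3

F5 D5 Ebb4 Bbb4 A3 G##3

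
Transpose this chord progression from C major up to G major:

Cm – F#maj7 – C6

Gm C#maj7 G6

C major up to G major is a perfect fifth; each chord root moves by that interval while the quality stays the same.
Cm: root C up a perfect fifth → G, giving Gm.
F#maj7: root F# up a perfect fifth → C#, giving C#maj7.
C6: root C up a perfect fifth → G, giving G6.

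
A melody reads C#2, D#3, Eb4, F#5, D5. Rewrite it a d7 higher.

Bb2 C4 Dbb5 Eb6 Cb6

C#2 gives Bb2
D#3 gives C4
Eb4 gives Dbb5
F#5 gives Eb6
D5 gives Cb6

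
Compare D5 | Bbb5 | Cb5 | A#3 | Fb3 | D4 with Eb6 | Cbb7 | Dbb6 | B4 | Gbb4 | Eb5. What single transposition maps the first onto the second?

up a minor ninth

Take the first pair: D5 → Eb6. D to E spans 9 letter names, so the interval is some kind of ninth.
D5 to Eb6 is 13 semitones, which makes it a minor ninth; the second version is higher, so the direction is up.
Checking another pair — D4 → Eb5 — gives the same interval.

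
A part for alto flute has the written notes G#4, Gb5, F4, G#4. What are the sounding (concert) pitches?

D#4 Db5 C4 D#4

The alto flute sounds a perfect fourth below written, so transpose each written note down a perfect fourth.
G#4 becomes D#4
Gb5 becomes Db5
F4 becomes C4
G#4 becomes D#4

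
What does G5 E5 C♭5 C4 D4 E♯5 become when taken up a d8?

Gb6 Eb6 Cbb6 Cb5 Db5 E6

G5 becomes Gb6
E5 becomes Eb6
Cb5 becomes Cbb6
C4 becomes Cb5
D4 becomes Db5
E#5 becomes E6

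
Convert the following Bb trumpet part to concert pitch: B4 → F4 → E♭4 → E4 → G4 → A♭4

A4 Eb4 Db4 D4 F4 Gb4

Written C4 on the Bb trumpet sounds as Bb3, a major second lower; apply that shift to every note.
B4 to A4
F4 to Eb4
Eb4 to Db4
E4 to D4
G4 to F4
Ab4 to Gb4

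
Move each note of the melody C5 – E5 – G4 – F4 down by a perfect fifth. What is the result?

C5 to F4
E5 to A4
G4 to C4
F4 to Bb3

F4 A4 C4 Bb3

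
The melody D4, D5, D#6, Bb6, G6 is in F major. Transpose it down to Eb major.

C4 C5 C#6 Ab6 F6

From F down to Eb is a major second; apply that to each pitch.
D4 -> C4
D5 -> C5
D#6 -> C#6
Bb6 -> Ab6
G6 -> F6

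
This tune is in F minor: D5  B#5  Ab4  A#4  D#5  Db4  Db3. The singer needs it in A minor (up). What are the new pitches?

F#5 D##6 C5 C##5 F##5 F4 F3

From F up to A is a major third; apply that to each pitch.
D5 → F#5
B#5 → D##6
Ab4 → C5
A#4 → C##5
D#5 → F##5
Db4 → F4
Db3 → F3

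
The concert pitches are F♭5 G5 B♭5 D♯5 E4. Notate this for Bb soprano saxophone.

Written C4 sounds as Bb3 on the Bb soprano saxophone, so concert pitches are written a major second up.
Fb5 gives Gb5
G5 gives A5
Bb5 gives C6
D#5 gives E#5
E4 gives F#4

Gb5 A5 C6 E#5 F#4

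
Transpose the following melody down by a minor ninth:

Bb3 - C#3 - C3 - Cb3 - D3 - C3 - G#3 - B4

Bb3 -> A2
C#3 -> B#1
C3 -> B1
Cb3 -> Bb1
D3 -> C#2
C3 -> B1
G#3 -> F##2
B4 -> A#3

A2 B#1 B1 Bb1 C#2 B1 F##2 A#3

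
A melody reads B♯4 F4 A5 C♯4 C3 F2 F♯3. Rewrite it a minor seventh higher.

A#5 Eb5 G6 B4 Bb3 Eb3 E4

B#4 → A#5
F4 → Eb5
A5 → G6
C#4 → B4
C3 → Bb3
F2 → Eb3
F#3 → E4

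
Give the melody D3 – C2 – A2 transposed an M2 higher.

E3 D2 B2

A major second up from D3 gives E3.
C2: a second up reaches D, and 2 semitones makes it D2.
A major second up from A2 gives B2.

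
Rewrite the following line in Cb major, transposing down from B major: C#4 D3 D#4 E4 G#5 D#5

From B down to Cb is an augmented seventh; apply that to each pitch.
C#4 → Db3
D3 → Ebb2
D#4 → Eb3
E4 → Fb3
G#5 → Ab4
D#5 → Eb4

Db3 Ebb2 Eb3 Fb3 Ab4 Eb4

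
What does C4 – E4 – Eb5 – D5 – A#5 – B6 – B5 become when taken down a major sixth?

C4 down a major sixth is Eb3.
A major sixth down from E4 gives G3.
A major sixth down from Eb5 gives Gb4.
D5 down a major sixth is F4.
A#5 down a major sixth is C#5.
B6 down a major sixth is D6.
A major sixth down from B5 gives D5.

Eb3 G3 Gb4 F4 C#5 D6 D5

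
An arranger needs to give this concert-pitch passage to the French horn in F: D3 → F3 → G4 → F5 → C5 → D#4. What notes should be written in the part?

A3 C4 D5 C6 G5 A#4

Written C4 sounds as F3 on the French horn in F, so concert pitches are written a perfect fifth up.
D3 -> A3
F3 -> C4
G4 -> D5
F5 -> C6
C5 -> G5
D#4 -> A#4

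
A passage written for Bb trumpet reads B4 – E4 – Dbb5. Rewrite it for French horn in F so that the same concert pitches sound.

E5 A4 Gbb5

First find concert pitch: the Bb trumpet sounds a major second below written, so B4 E4 Dbb5 sounds A4 D4 Cbb5.
Then write for French horn in F: it sounds a perfect fifth below written, so the part must be a perfect fifth above concert.
A4 → E5
D4 → A4
Cbb5 → Gbb5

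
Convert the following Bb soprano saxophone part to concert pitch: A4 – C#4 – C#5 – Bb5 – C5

G4 B3 B4 Ab5 Bb4

Written C4 on the Bb soprano saxophone sounds as Bb3, a major second lower; apply that shift to every note.
A4 gives G4
C#4 gives B3
C#5 gives B4
Bb5 gives Ab5
C5 gives Bb4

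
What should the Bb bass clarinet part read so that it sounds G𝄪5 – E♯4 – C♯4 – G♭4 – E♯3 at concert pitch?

A##6 F##5 D#5 Ab5 F##4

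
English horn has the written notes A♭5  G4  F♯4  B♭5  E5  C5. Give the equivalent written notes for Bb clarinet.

Eb5 D4 C#4 F5 B4 G4

First find concert pitch: the English horn sounds a perfect fifth below written, so A♭5 G4 F♯4 B♭5 E5 C5 sounds Db5 C4 B3 Eb5 A4 F4.
Then write for Bb clarinet: it sounds a major second below written, so the part must be a major second above concert.
Db5 → Eb5
C4 → D4
B3 → C#4
Eb5 → F5
A4 → B4
F4 → G4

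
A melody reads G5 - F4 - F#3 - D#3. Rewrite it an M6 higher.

G5 up a major sixth is E6.
F4 up a major sixth is D5.
F#3: a sixth up reaches D, and 9 semitones makes it D#4.
D#3: a sixth up reaches B, and 9 semitones makes it B#3.

E6 D5 D#4 B#3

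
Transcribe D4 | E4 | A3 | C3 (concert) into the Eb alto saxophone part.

The Eb alto saxophone sounds a major sixth below written, so the written part must be a major sixth above concert — transpose each note up.
D4 becomes B4
E4 becomes C#5
A3 becomes F#4
C3 becomes A3

B4 C#5 F#4 A3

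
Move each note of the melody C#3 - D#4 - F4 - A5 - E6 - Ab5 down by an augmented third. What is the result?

Ab2 Bb3 Dbb4 Fb5 Cb6 Fbb5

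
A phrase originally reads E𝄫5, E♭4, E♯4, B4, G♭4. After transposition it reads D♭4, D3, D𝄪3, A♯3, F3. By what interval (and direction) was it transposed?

down a minor ninth

From Ebb5 to Db4 is 9 letter names — a ninth of some quality.
Db4 to Ebb5 is 13 semitones, which makes it a minor ninth; the second version is lower, so the direction is down.
Checking another pair — Gb4 → F3 — gives the same interval.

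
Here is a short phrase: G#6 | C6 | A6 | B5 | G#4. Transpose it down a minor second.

F##6 B5 G#6 A#5 F##4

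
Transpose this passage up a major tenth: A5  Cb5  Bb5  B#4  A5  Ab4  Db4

A5 -> C#7
Cb5 -> Eb6
Bb5 -> D7
B#4 -> D##6
A5 -> C#7
Ab4 -> C6
Db4 -> F5

C#7 Eb6 D7 D##6 C#7 C6 F5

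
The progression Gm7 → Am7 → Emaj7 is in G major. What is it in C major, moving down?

G major down to C major is a perfect fifth; each chord root moves by that interval while the quality stays the same.
Gm7: root G down a perfect fifth → C, giving Cm7.
Am7: root A down a perfect fifth → D, giving Dm7.
Emaj7: root E down a perfect fifth → A, giving Amaj7.

Cm7 Dm7 Amaj7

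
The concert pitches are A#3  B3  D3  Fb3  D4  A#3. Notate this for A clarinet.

C#4 D4 F3 Abb3 F4 C#4

Written C4 sounds as A3 on the A clarinet, so concert pitches are written a minor third up.
A#3 -> C#4
B3 -> D4
D3 -> F3
Fb3 -> Abb3
D4 -> F4
A#3 -> C#4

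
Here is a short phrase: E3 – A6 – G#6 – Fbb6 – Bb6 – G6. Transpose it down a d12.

A#1 D#5 C##5 Bbb4 E5 C#5

A diminished twelfth down from E3 gives A#1.
A6: a twelfth down reaches D, and 18 semitones makes it D#5.
G#6: a twelfth down reaches C, and 18 semitones makes it C##5.
A diminished twelfth down from Fbb6 gives Bbb4.
Bb6: a twelfth down reaches E, and 18 semitones makes it E5.
A diminished twelfth down from G6 gives C#5.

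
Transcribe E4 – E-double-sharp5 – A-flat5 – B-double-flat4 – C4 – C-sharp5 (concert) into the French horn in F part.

The French horn in F sounds a perfect fifth below written, so the written part must be a perfect fifth above concert — transpose each note up.
E4 to B4
E##5 to B##5
Ab5 to Eb6
Bbb4 to Fb5
C4 to G4
C#5 to G#5

B4 B##5 Eb6 Fb5 G4 G#5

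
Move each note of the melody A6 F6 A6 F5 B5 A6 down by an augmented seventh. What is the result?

Bbb5 Gbb5 Bbb5 Gbb4 Cb5 Bbb5

A6 becomes Bbb5
F6 becomes Gbb5
A6 becomes Bbb5
F5 becomes Gbb4
B5 becomes Cb5
A6 becomes Bbb5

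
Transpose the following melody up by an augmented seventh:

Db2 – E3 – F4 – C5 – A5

C#3 D##4 E#5 B#5 G##6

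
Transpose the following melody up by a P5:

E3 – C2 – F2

E3 -> B3
C2 -> G2
F2 -> C3

B3 G2 C3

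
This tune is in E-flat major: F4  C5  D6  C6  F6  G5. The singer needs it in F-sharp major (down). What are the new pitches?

G#3 D#4 E#5 D#5 G#5 A#4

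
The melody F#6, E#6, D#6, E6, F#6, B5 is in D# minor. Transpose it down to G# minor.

From D# down to G# is a perfect fifth; apply that to each pitch.
F#6 to B5
E#6 to A#5
D#6 to G#5
E6 to A5
F#6 to B5
B5 to E5

B5 A#5 G#5 A5 B5 E5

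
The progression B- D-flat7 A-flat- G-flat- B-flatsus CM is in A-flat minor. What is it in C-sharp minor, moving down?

A-flat minor down to C-sharp minor is a diminished sixth; each chord root moves by that interval while the quality stays the same.
B-: root B down a diminished sixth → D##, giving D##-.
D-flat7: root D-flat down a diminished sixth → F#, giving F#7.
A-flat-: root A-flat down a diminished sixth → C#, giving C#-.
G-flat-: root G-flat down a diminished sixth → B, giving B-.
B-flatsus: root B-flat down a diminished sixth → D#, giving D#sus.
CM: root C down a diminished sixth → E#, giving E#M.

D##- F#7 C#- B- D#sus E#M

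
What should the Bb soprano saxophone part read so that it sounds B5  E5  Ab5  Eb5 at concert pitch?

C#6 F#5 Bb5 F5

The Bb soprano saxophone sounds a major second below written, so the written part must be a major second above concert — transpose each note up.
B5 to C#6
E5 to F#5
Ab5 to Bb5
Eb5 to F5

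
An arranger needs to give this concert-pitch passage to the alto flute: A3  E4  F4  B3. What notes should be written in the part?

D4 A4 Bb4 E4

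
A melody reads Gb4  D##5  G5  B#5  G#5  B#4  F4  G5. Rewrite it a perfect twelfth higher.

Db6 A##6 D7 F##7 D#7 F##6 C6 D7

Gb4 gives Db6
D##5 gives A##6
G5 gives D7
B#5 gives F##7
G#5 gives D#7
B#4 gives F##6
F4 gives C6
G5 gives D7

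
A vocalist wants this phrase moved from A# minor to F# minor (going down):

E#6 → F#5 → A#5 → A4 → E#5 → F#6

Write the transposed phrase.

From A# down to F# is a major third; apply that to each pitch.
E#6 becomes C#6
F#5 becomes D5
A#5 becomes F#5
A4 becomes F4
E#5 becomes C#5
F#6 becomes D6

C#6 D5 F#5 F4 C#5 D6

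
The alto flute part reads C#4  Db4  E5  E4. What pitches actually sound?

The alto flute sounds a perfect fourth below written, so transpose each written note down a perfect fourth.
C#4 → G#3
Db4 → Ab3
E5 → B4
E4 → B3

G#3 Ab3 B4 B3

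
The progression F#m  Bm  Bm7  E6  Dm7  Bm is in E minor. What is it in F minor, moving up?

Gm Cm Cm7 F6 Ebm7 Cm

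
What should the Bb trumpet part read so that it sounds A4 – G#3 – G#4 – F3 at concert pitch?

Written C4 sounds as Bb3 on the Bb trumpet, so concert pitches are written a major second up.
A4 to B4
G#3 to A#3
G#4 to A#4
F3 to G3

B4 A#3 A#4 G3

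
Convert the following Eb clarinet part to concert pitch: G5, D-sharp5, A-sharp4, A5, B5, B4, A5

Bb5 F#5 C#5 C6 D6 D5 C6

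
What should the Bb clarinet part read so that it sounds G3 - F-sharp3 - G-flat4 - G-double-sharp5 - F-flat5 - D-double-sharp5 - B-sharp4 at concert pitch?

A3 G#3 Ab4 A##5 Gb5 E##5 C##5

Written C4 sounds as Bb3 on the Bb clarinet, so concert pitches are written a major second up.
G3 gives A3
F#3 gives G#3
Gb4 gives Ab4
G##5 gives A##5
Fb5 gives Gb5
D##5 gives E##5
B#4 gives C##5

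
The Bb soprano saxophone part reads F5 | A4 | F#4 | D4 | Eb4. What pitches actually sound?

Eb5 G4 E4 C4 Db4

Written C4 on the Bb soprano saxophone sounds as Bb3, a major second lower; apply that shift to every note.
F5 → Eb5
A4 → G4
F#4 → E4
D4 → C4
Eb4 → Db4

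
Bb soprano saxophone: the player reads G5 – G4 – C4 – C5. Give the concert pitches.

F5 F4 Bb3 Bb4

The Bb soprano saxophone sounds a major second below written, so transpose each written note down a major second.
G5 to F5
G4 to F4
C4 to Bb3
C5 to Bb4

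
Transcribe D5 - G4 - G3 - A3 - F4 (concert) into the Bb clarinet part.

Written C4 sounds as Bb3 on the Bb clarinet, so concert pitches are written a major second up.
D5 to E5
G4 to A4
G3 to A3
A3 to B3
F4 to G4

E5 A4 A3 B3 G4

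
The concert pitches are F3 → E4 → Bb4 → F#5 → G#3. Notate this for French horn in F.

The French horn in F sounds a perfect fifth below written, so the written part must be a perfect fifth above concert — transpose each note up.
F3 gives C4
E4 gives B4
Bb4 gives F5
F#5 gives C#6
G#3 gives D#4

C4 B4 F5 C#6 D#4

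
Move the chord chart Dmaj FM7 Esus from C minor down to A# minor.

C minor down to A# minor is a diminished third; each chord root moves by that interval while the quality stays the same.
Dmaj: root D down a diminished third → B#, giving B#maj.
FM7: root F down a diminished third → D#, giving D#M7.
Esus: root E down a diminished third → C##, giving C##sus.

B#maj D#M7 C##sus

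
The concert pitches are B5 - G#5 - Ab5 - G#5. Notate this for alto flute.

E6 C#6 Db6 C#6

Written C4 sounds as G3 on the alto flute, so concert pitches are written a perfect fourth up.
B5 → E6
G#5 → C#6
Ab5 → Db6
G#5 → C#6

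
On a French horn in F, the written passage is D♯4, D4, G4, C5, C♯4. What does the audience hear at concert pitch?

The French horn in F sounds a perfect fifth below written, so transpose each written note down a perfect fifth.
D#4 gives G#3
D4 gives G3
G4 gives C4
C5 gives F4
C#4 gives F#3

G#3 G3 C4 F4 F#3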